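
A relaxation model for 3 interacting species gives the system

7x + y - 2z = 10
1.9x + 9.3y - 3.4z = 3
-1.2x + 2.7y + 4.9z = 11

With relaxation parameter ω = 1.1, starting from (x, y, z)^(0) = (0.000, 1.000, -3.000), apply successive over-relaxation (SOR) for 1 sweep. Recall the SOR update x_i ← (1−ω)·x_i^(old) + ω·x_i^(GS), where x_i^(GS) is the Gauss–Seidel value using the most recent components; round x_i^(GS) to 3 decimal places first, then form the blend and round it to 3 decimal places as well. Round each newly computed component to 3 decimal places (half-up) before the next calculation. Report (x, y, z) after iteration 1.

(0.472, -1.058, 3.537)

Iteration 1:
  x: GS value = (10 - (1)·1.000 - (-2)·-3.000) / (7) = 0.429;  x ← (1−ω)·0.000 + ω·0.429 = 0.472
  y: GS value = (3 - (1.9)·0.472 - (-3.4)·-3.000) / (9.3) = -0.871;  y ← (1−ω)·1.000 + ω·-0.871 = -1.058
  z: GS value = (11 - (-1.2)·0.472 - (2.7)·-1.058) / (4.9) = 2.943;  z ← (1−ω)·-3.000 + ω·2.943 = 3.537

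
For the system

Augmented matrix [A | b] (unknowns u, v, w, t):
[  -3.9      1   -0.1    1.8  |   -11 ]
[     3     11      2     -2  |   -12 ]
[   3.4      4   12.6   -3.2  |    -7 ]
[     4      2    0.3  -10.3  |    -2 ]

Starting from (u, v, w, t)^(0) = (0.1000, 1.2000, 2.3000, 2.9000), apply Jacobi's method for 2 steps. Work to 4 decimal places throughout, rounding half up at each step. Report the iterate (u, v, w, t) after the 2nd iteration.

Iteration 1:
  u = (-11 - (1)·1.2000 - (-0.1)·2.3000 - (1.8)·2.9000) / (-3.9) = 4.4077
  v = (-12 - (3)·0.1000 - (2)·2.3000 - (-2)·2.9000) / (11) = -1.0091
  w = (-7 - (3.4)·0.1000 - (4)·1.2000 - (-3.2)·2.9000) / (12.6) = -0.2270
  t = (-2 - (4)·0.1000 - (2)·1.2000 - (0.3)·2.3000) / (-10.3) = 0.5330
Iteration 2:
  u = (-11 - (1)·-1.0091 - (-0.1)·-0.2270 - (1.8)·0.5330) / (-3.9) = 2.8136
  v = (-12 - (3)·4.4077 - (2)·-0.2270 - (-2)·0.5330) / (11) = -2.1548
  w = (-7 - (3.4)·4.4077 - (4)·-1.0091 - (-3.2)·0.5330) / (12.6) = -1.2892
  t = (-2 - (4)·4.4077 - (2)·-1.0091 - (0.3)·-0.2270) / (-10.3) = 1.7033

(2.8136, -2.1548, -1.2892, 1.7033)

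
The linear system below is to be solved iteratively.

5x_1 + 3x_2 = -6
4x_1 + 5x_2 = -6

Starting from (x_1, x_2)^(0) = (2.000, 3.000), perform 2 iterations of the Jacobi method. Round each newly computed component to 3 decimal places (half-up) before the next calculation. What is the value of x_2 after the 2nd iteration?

1.200

Iteration 1:
  x_1 = (-6 - (3)·3.000) / (5) = -3.000
  x_2 = (-6 - (4)·2.000) / (5) = -2.800
Iteration 2:
  x_1 = (-6 - (3)·-2.800) / (5) = 0.480
  x_2 = (-6 - (4)·-3.000) / (5) = 1.200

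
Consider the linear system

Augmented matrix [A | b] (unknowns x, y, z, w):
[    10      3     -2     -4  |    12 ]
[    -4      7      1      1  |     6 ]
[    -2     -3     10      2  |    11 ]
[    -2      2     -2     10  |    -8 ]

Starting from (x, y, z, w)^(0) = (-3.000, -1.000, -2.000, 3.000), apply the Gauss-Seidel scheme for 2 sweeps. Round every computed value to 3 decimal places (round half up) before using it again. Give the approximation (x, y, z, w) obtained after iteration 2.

Iteration 1:
  x = (12 - (3)·-1.000 - (-2)·-2.000 - (-4)·3.000) / (10) = 2.300
  y = (6 - (-4)·2.300 - (1)·-2.000 - (1)·3.000) / (7) = 2.029
  z = (11 - (-2)·2.300 - (-3)·2.029 - (2)·3.000) / (10) = 1.569
  w = (-8 - (-2)·2.300 - (2)·2.029 - (-2)·1.569) / (10) = -0.432
Iteration 2:
  x = (12 - (3)·2.029 - (-2)·1.569 - (-4)·-0.432) / (10) = 0.732
  y = (6 - (-4)·0.732 - (1)·1.569 - (1)·-0.432) / (7) = 1.113
  z = (11 - (-2)·0.732 - (-3)·1.113 - (2)·-0.432) / (10) = 1.667
  w = (-8 - (-2)·0.732 - (2)·1.113 - (-2)·1.667) / (10) = -0.543

(0.732, 1.113, 1.667, -0.543)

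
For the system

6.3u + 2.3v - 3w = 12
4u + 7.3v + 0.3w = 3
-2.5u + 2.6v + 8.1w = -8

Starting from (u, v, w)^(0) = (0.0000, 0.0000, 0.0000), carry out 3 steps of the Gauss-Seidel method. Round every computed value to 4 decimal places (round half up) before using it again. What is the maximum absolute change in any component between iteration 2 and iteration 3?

Iteration 1:
  u = (12 - (2.3)·0.0000 - (-3)·0.0000) / (6.3) = 1.9048
  v = (3 - (4)·1.9048 - (0.3)·0.0000) / (7.3) = -0.6328
  w = (-8 - (-2.5)·1.9048 - (2.6)·-0.6328) / (8.1) = -0.1966
Iteration 2:
  u = (12 - (2.3)·-0.6328 - (-3)·-0.1966) / (6.3) = 2.0422
  v = (3 - (4)·2.0422 - (0.3)·-0.1966) / (7.3) = -0.7000
  w = (-8 - (-2.5)·2.0422 - (2.6)·-0.7000) / (8.1) = -0.1327
Iteration 3:
  u = (12 - (2.3)·-0.7000 - (-3)·-0.1327) / (6.3) = 2.0971
  v = (3 - (4)·2.0971 - (0.3)·-0.1327) / (7.3) = -0.7327
  w = (-8 - (-2.5)·2.0971 - (2.6)·-0.7327) / (8.1) = -0.1052
Change: (0.0549, -0.0327, 0.0275) → max |·| = 0.0549

0.0549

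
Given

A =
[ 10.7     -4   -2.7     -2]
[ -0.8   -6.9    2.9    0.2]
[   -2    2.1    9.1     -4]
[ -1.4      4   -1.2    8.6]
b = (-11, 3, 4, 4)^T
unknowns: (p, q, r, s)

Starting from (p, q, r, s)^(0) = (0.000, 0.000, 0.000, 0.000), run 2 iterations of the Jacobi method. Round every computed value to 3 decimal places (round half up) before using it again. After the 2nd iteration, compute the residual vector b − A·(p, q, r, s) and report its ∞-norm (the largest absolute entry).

Iteration 1:
  p = (-11 - (-4)·0.000 - (-2.7)·0.000 - (-2)·0.000) / (10.7) = -1.028
  q = (3 - (-0.8)·0.000 - (2.9)·0.000 - (0.2)·0.000) / (-6.9) = -0.435
  r = (4 - (-2)·0.000 - (2.1)·0.000 - (-4)·0.000) / (9.1) = 0.440
  s = (4 - (-1.4)·0.000 - (4)·0.000 - (-1.2)·0.000) / (8.6) = 0.465
Iteration 2:
  p = (-11 - (-4)·-0.435 - (-2.7)·0.440 - (-2)·0.465) / (10.7) = -0.993
  q = (3 - (-0.8)·-1.028 - (2.9)·0.440 - (0.2)·0.465) / (-6.9) = -0.117
  r = (4 - (-2)·-1.028 - (2.1)·-0.435 - (-4)·0.465) / (9.1) = 0.518
  s = (4 - (-1.4)·-1.028 - (4)·-0.435 - (-1.2)·0.440) / (8.6) = 0.561
Residual b − A·x = (1.678, -0.216, -0.210, -1.125); ∞-norm = 1.678

1.678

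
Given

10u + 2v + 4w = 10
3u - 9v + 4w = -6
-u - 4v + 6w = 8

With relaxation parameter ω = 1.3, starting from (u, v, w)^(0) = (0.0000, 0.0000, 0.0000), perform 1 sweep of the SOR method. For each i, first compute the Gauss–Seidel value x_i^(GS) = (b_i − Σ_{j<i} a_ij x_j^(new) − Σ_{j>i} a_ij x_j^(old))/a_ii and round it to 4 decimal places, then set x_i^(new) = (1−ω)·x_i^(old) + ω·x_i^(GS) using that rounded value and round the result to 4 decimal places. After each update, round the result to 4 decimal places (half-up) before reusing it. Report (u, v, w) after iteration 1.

(1.3000, 1.4300, 3.2543)

Iteration 1:
  u: GS value = (10 - (2)·0.0000 - (4)·0.0000) / (10) = 1.0000;  u ← (1−ω)·0.0000 + ω·1.0000 = 1.3000
  v: GS value = (-6 - (3)·1.3000 - (4)·0.0000) / (-9) = 1.1000;  v ← (1−ω)·0.0000 + ω·1.1000 = 1.4300
  w: GS value = (8 - (-1)·1.3000 - (-4)·1.4300) / (6) = 2.5033;  w ← (1−ω)·0.0000 + ω·2.5033 = 3.2543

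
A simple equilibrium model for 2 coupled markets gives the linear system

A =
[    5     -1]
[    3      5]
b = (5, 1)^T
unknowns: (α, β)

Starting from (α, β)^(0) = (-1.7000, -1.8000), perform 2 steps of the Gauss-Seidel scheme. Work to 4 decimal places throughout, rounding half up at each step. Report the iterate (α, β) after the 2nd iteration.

(0.9632, -0.3779)

Iteration 1:
  α = (5 - (-1)·-1.8000) / (5) = 0.6400
  β = (1 - (3)·0.6400) / (5) = -0.1840
Iteration 2:
  α = (5 - (-1)·-0.1840) / (5) = 0.9632
  β = (1 - (3)·0.9632) / (5) = -0.3779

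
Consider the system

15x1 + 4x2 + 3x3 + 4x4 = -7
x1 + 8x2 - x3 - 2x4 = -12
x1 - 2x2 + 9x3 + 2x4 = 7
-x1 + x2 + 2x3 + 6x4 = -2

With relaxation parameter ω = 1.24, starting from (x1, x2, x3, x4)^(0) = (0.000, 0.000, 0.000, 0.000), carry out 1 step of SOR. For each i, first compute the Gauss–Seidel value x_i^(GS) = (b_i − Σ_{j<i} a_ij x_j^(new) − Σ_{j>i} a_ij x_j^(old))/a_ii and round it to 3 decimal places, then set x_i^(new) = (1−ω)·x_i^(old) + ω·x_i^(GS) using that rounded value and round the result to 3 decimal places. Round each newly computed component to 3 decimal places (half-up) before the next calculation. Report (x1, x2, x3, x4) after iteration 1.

Iteration 1:
  x1: GS value = (-7 - (4)·0.000 - (3)·0.000 - (4)·0.000) / (15) = -0.467;  x1 ← (1−ω)·0.000 + ω·-0.467 = -0.579
  x2: GS value = (-12 - (1)·-0.579 - (-1)·0.000 - (-2)·0.000) / (8) = -1.428;  x2 ← (1−ω)·0.000 + ω·-1.428 = -1.771
  x3: GS value = (7 - (1)·-0.579 - (-2)·-1.771 - (2)·0.000) / (9) = 0.449;  x3 ← (1−ω)·0.000 + ω·0.449 = 0.557
  x4: GS value = (-2 - (-1)·-0.579 - (1)·-1.771 - (2)·0.557) / (6) = -0.320;  x4 ← (1−ω)·0.000 + ω·-0.320 = -0.397

(-0.579, -1.771, 0.557, -0.397)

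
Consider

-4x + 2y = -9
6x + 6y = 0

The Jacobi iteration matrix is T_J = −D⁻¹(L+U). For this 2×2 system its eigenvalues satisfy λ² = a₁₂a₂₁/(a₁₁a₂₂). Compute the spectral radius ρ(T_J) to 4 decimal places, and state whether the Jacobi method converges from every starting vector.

a₁₂a₂₁/(a₁₁a₂₂) = (2)·(6) / ((-4)·(6)) = -0.500000
ρ = √|-0.500000| = √0.500000 = 0.7071
ρ < 1, so Jacobi converges

0.7071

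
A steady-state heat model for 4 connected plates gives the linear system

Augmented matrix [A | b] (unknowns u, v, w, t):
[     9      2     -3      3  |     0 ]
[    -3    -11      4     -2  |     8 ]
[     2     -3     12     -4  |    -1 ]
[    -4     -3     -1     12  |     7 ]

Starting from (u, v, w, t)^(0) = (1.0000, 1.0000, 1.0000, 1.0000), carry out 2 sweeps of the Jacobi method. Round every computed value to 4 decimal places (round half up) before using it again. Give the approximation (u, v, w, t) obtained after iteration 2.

(-0.1237, -0.7727, 0.1658, 0.3325)

Iteration 1:
  u = (0 - (2)·1.0000 - (-3)·1.0000 - (3)·1.0000) / (9) = -0.2222
  v = (8 - (-3)·1.0000 - (4)·1.0000 - (-2)·1.0000) / (-11) = -0.8182
  w = (-1 - (2)·1.0000 - (-3)·1.0000 - (-4)·1.0000) / (12) = 0.3333
  t = (7 - (-4)·1.0000 - (-3)·1.0000 - (-1)·1.0000) / (12) = 1.2500
Iteration 2:
  u = (0 - (2)·-0.8182 - (-3)·0.3333 - (3)·1.2500) / (9) = -0.1237
  v = (8 - (-3)·-0.2222 - (4)·0.3333 - (-2)·1.2500) / (-11) = -0.7727
  w = (-1 - (2)·-0.2222 - (-3)·-0.8182 - (-4)·1.2500) / (12) = 0.1658
  t = (7 - (-4)·-0.2222 - (-3)·-0.8182 - (-1)·0.3333) / (12) = 0.3325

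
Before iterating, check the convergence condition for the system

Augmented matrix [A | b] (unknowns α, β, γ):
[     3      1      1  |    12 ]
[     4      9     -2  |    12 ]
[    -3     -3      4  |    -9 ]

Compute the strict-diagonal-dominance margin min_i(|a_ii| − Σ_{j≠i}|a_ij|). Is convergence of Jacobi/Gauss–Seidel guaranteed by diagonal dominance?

-2

row 1: |3| − (1+1) = 1
row 2: |9| − (4+2) = 3
row 3: |4| − (3+3) = -2
minimum over rows = -2 → not strictly diagonally dominant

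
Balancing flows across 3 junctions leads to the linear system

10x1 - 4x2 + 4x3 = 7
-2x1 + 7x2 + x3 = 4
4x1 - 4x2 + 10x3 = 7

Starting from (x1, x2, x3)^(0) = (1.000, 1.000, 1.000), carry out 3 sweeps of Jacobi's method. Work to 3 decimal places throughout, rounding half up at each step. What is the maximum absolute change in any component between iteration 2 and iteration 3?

0.020

Iteration 1:
  x1 = (7 - (-4)·1.000 - (4)·1.000) / (10) = 0.700
  x2 = (4 - (-2)·1.000 - (1)·1.000) / (7) = 0.714
  x3 = (7 - (4)·1.000 - (-4)·1.000) / (10) = 0.700
Iteration 2:
  x1 = (7 - (-4)·0.714 - (4)·0.700) / (10) = 0.706
  x2 = (4 - (-2)·0.700 - (1)·0.700) / (7) = 0.671
  x3 = (7 - (4)·0.700 - (-4)·0.714) / (10) = 0.706
Iteration 3:
  x1 = (7 - (-4)·0.671 - (4)·0.706) / (10) = 0.686
  x2 = (4 - (-2)·0.706 - (1)·0.706) / (7) = 0.672
  x3 = (7 - (4)·0.706 - (-4)·0.671) / (10) = 0.686
Change: (-0.020, 0.001, -0.020) → max |·| = 0.020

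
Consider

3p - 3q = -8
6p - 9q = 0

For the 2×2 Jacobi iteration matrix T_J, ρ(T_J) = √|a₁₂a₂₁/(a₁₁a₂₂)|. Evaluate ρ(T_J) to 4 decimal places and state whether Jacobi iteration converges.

0.8165

a₁₂a₂₁/(a₁₁a₂₂) = (-3)·(6) / ((3)·(-9)) = 0.666667
ρ = √|0.666667| = √0.666667 = 0.8165
ρ < 1, so Jacobi converges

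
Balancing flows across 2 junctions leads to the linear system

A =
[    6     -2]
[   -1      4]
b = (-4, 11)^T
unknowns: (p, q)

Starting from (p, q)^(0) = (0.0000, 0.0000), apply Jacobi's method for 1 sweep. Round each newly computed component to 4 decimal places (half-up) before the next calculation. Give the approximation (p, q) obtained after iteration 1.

(-0.6667, 2.7500)

Iteration 1:
  p = (-4 - (-2)·0.0000) / (6) = -0.6667
  q = (11 - (-1)·0.0000) / (4) = 2.7500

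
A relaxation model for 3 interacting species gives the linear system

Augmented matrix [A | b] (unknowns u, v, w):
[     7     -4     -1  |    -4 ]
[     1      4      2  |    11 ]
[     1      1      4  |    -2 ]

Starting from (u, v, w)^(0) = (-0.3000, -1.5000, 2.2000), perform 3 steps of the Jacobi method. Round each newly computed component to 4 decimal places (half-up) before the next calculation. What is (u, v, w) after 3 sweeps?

(1.0802, 2.9746, -1.3652)

Iteration 1:
  u = (-4 - (-4)·-1.5000 - (-1)·2.2000) / (7) = -1.1143
  v = (11 - (1)·-0.3000 - (2)·2.2000) / (4) = 1.7250
  w = (-2 - (1)·-0.3000 - (1)·-1.5000) / (4) = -0.0500
Iteration 2:
  u = (-4 - (-4)·1.7250 - (-1)·-0.0500) / (7) = 0.4071
  v = (11 - (1)·-1.1143 - (2)·-0.0500) / (4) = 3.0536
  w = (-2 - (1)·-1.1143 - (1)·1.7250) / (4) = -0.6527
Iteration 3:
  u = (-4 - (-4)·3.0536 - (-1)·-0.6527) / (7) = 1.0802
  v = (11 - (1)·0.4071 - (2)·-0.6527) / (4) = 2.9746
  w = (-2 - (1)·0.4071 - (1)·3.0536) / (4) = -1.3652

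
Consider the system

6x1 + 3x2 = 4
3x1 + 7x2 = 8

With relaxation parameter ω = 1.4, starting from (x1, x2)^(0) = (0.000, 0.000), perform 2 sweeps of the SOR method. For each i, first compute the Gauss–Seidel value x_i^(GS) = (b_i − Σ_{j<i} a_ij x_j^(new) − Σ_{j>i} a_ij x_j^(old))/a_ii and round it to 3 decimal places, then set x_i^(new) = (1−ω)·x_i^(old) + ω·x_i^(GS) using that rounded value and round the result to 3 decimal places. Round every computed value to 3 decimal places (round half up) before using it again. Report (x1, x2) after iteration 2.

Iteration 1:
  x1: GS value = (4 - (3)·0.000) / (6) = 0.667;  x1 ← (1−ω)·0.000 + ω·0.667 = 0.934
  x2: GS value = (8 - (3)·0.934) / (7) = 0.743;  x2 ← (1−ω)·0.000 + ω·0.743 = 1.040
Iteration 2:
  x1: GS value = (4 - (3)·1.040) / (6) = 0.147;  x1 ← (1−ω)·0.934 + ω·0.147 = -0.168
  x2: GS value = (8 - (3)·-0.168) / (7) = 1.215;  x2 ← (1−ω)·1.040 + ω·1.215 = 1.285

(-0.168, 1.285)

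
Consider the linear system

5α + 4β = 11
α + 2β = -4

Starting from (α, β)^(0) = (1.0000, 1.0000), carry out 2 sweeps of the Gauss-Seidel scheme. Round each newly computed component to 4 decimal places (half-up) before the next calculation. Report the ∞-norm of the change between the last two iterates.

Iteration 1:
  α = (11 - (4)·1.0000) / (5) = 1.4000
  β = (-4 - (1)·1.4000) / (2) = -2.7000
Iteration 2:
  α = (11 - (4)·-2.7000) / (5) = 4.3600
  β = (-4 - (1)·4.3600) / (2) = -4.1800
Change: (2.9600, -1.4800) → max |·| = 2.9600

2.9600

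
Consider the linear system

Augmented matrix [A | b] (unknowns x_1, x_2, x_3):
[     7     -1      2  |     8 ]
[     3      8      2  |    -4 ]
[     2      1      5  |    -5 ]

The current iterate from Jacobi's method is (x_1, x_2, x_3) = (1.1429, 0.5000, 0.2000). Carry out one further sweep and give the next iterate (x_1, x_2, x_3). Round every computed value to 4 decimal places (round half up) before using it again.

One sweep:
  x_1 = (8 - (-1)·0.5000 - (2)·0.2000) / (7) = 1.1571
  x_2 = (-4 - (3)·1.1429 - (2)·0.2000) / (8) = -0.9786
  x_3 = (-5 - (2)·1.1429 - (1)·0.5000) / (5) = -1.5572

(1.1571, -0.9786, -1.5572)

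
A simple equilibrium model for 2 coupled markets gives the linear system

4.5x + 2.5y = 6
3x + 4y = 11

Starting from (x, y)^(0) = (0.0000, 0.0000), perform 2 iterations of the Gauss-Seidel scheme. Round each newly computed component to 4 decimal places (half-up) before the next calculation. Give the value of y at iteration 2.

2.4792

Iteration 1:
  x = (6 - (2.5)·0.0000) / (4.5) = 1.3333
  y = (11 - (3)·1.3333) / (4) = 1.7500
Iteration 2:
  x = (6 - (2.5)·1.7500) / (4.5) = 0.3611
  y = (11 - (3)·0.3611) / (4) = 2.4792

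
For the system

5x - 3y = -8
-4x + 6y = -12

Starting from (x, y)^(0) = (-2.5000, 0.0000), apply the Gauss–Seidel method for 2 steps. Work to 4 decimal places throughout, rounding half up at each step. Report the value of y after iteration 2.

Iteration 1:
  x = (-8 - (-3)·0.0000) / (5) = -1.6000
  y = (-12 - (-4)·-1.6000) / (6) = -3.0667
Iteration 2:
  x = (-8 - (-3)·-3.0667) / (5) = -3.4400
  y = (-12 - (-4)·-3.4400) / (6) = -4.2933

-4.2933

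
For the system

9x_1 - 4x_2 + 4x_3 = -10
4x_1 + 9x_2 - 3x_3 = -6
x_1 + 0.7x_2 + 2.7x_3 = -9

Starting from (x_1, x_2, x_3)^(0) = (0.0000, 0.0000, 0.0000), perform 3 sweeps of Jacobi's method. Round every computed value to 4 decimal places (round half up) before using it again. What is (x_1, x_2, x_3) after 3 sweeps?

Iteration 1:
  x_1 = (-10 - (-4)·0.0000 - (4)·0.0000) / (9) = -1.1111
  x_2 = (-6 - (4)·0.0000 - (-3)·0.0000) / (9) = -0.6667
  x_3 = (-9 - (1)·0.0000 - (0.7)·0.0000) / (2.7) = -3.3333
Iteration 2:
  x_1 = (-10 - (-4)·-0.6667 - (4)·-3.3333) / (9) = 0.0740
  x_2 = (-6 - (4)·-1.1111 - (-3)·-3.3333) / (9) = -1.2839
  x_3 = (-9 - (1)·-1.1111 - (0.7)·-0.6667) / (2.7) = -2.7490
Iteration 3:
  x_1 = (-10 - (-4)·-1.2839 - (4)·-2.7490) / (9) = -0.4600
  x_2 = (-6 - (4)·0.0740 - (-3)·-2.7490) / (9) = -1.6159
  x_3 = (-9 - (1)·0.0740 - (0.7)·-1.2839) / (2.7) = -3.0279

(-0.4600, -1.6159, -3.0279)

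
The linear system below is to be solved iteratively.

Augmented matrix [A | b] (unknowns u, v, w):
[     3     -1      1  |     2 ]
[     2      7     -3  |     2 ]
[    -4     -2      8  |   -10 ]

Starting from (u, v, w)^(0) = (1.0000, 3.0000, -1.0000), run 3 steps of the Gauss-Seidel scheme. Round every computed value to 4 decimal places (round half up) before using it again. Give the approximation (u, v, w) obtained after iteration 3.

Iteration 1:
  u = (2 - (-1)·3.0000 - (1)·-1.0000) / (3) = 2.0000
  v = (2 - (2)·2.0000 - (-3)·-1.0000) / (7) = -0.7143
  w = (-10 - (-4)·2.0000 - (-2)·-0.7143) / (8) = -0.4286
Iteration 2:
  u = (2 - (-1)·-0.7143 - (1)·-0.4286) / (3) = 0.5714
  v = (2 - (2)·0.5714 - (-3)·-0.4286) / (7) = -0.0612
  w = (-10 - (-4)·0.5714 - (-2)·-0.0612) / (8) = -0.9796
Iteration 3:
  u = (2 - (-1)·-0.0612 - (1)·-0.9796) / (3) = 0.9728
  v = (2 - (2)·0.9728 - (-3)·-0.9796) / (7) = -0.4121
  w = (-10 - (-4)·0.9728 - (-2)·-0.4121) / (8) = -0.8666

(0.9728, -0.4121, -0.8666)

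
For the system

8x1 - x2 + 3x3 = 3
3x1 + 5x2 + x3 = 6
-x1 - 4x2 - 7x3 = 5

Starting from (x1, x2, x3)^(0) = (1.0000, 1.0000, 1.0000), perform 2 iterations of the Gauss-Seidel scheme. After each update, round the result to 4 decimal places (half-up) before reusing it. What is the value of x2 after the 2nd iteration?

0.8741

Iteration 1:
  x1 = (3 - (-1)·1.0000 - (3)·1.0000) / (8) = 0.1250
  x2 = (6 - (3)·0.1250 - (1)·1.0000) / (5) = 0.9250
  x3 = (5 - (-1)·0.1250 - (-4)·0.9250) / (-7) = -1.2607
Iteration 2:
  x1 = (3 - (-1)·0.9250 - (3)·-1.2607) / (8) = 0.9634
  x2 = (6 - (3)·0.9634 - (1)·-1.2607) / (5) = 0.8741
  x3 = (5 - (-1)·0.9634 - (-4)·0.8741) / (-7) = -1.3514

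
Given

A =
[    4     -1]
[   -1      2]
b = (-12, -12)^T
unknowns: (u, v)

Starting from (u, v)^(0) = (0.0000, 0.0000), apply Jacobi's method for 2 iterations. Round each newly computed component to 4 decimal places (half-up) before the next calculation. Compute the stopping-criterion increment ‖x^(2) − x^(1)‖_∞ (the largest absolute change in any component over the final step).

Iteration 1:
  u = (-12 - (-1)·0.0000) / (4) = -3.0000
  v = (-12 - (-1)·0.0000) / (2) = -6.0000
Iteration 2:
  u = (-12 - (-1)·-6.0000) / (4) = -4.5000
  v = (-12 - (-1)·-3.0000) / (2) = -7.5000
Change: (-1.5000, -1.5000) → max |·| = 1.5000

1.5000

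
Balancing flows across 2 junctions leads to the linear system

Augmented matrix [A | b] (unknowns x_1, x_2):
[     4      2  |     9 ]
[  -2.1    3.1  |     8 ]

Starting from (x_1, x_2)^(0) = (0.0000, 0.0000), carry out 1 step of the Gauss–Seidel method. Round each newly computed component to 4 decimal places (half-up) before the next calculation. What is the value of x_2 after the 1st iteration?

4.1048

Iteration 1:
  x_1 = (9 - (2)·0.0000) / (4) = 2.2500
  x_2 = (8 - (-2.1)·2.2500) / (3.1) = 4.1048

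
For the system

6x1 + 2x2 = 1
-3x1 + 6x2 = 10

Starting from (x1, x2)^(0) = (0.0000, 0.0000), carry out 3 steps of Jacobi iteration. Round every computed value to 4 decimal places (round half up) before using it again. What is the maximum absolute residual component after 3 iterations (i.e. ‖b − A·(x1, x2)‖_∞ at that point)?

0.5558

Iteration 1:
  x1 = (1 - (2)·0.0000) / (6) = 0.1667
  x2 = (10 - (-3)·0.0000) / (6) = 1.6667
Iteration 2:
  x1 = (1 - (2)·1.6667) / (6) = -0.3889
  x2 = (10 - (-3)·0.1667) / (6) = 1.7500
Iteration 3:
  x1 = (1 - (2)·1.7500) / (6) = -0.4167
  x2 = (10 - (-3)·-0.3889) / (6) = 1.4722
Residual b − A·x = (0.5558, -0.0833); ∞-norm = 0.5558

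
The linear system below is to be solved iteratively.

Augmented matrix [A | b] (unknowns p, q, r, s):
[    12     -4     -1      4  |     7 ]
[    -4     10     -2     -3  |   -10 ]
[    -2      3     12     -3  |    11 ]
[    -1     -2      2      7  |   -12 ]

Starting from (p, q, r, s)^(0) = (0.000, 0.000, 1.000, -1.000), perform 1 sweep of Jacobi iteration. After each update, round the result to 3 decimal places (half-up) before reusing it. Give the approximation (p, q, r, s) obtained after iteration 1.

(1.000, -1.100, 0.667, -2.000)

Iteration 1:
  p = (7 - (-4)·0.000 - (-1)·1.000 - (4)·-1.000) / (12) = 1.000
  q = (-10 - (-4)·0.000 - (-2)·1.000 - (-3)·-1.000) / (10) = -1.100
  r = (11 - (-2)·0.000 - (3)·0.000 - (-3)·-1.000) / (12) = 0.667
  s = (-12 - (-1)·0.000 - (-2)·0.000 - (2)·1.000) / (7) = -2.000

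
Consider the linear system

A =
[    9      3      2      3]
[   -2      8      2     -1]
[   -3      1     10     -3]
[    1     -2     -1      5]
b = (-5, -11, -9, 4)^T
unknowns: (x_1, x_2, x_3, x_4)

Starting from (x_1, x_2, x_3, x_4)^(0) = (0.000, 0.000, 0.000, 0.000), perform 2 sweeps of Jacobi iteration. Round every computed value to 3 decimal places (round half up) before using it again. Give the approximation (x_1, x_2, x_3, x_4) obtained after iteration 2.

Iteration 1:
  x_1 = (-5 - (3)·0.000 - (2)·0.000 - (3)·0.000) / (9) = -0.556
  x_2 = (-11 - (-2)·0.000 - (2)·0.000 - (-1)·0.000) / (8) = -1.375
  x_3 = (-9 - (-3)·0.000 - (1)·0.000 - (-3)·0.000) / (10) = -0.900
  x_4 = (4 - (1)·0.000 - (-2)·0.000 - (-1)·0.000) / (5) = 0.800
Iteration 2:
  x_1 = (-5 - (3)·-1.375 - (2)·-0.900 - (3)·0.800) / (9) = -0.164
  x_2 = (-11 - (-2)·-0.556 - (2)·-0.900 - (-1)·0.800) / (8) = -1.189
  x_3 = (-9 - (-3)·-0.556 - (1)·-1.375 - (-3)·0.800) / (10) = -0.689
  x_4 = (4 - (1)·-0.556 - (-2)·-1.375 - (-1)·-0.900) / (5) = 0.181

(-0.164, -1.189, -0.689, 0.181)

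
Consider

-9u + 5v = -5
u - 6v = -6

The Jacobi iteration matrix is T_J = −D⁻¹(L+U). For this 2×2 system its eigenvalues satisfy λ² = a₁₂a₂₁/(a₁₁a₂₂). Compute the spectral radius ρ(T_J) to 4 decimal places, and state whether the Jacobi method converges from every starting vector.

a₁₂a₂₁/(a₁₁a₂₂) = (5)·(1) / ((-9)·(-6)) = 0.092593
ρ = √|0.092593| = √0.092593 = 0.3043
ρ < 1, so Jacobi converges

0.3043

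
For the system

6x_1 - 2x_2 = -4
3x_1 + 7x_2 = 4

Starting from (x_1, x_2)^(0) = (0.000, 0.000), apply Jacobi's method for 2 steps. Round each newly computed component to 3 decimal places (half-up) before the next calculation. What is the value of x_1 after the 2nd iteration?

-0.476

Iteration 1:
  x_1 = (-4 - (-2)·0.000) / (6) = -0.667
  x_2 = (4 - (3)·0.000) / (7) = 0.571
Iteration 2:
  x_1 = (-4 - (-2)·0.571) / (6) = -0.476
  x_2 = (4 - (3)·-0.667) / (7) = 0.857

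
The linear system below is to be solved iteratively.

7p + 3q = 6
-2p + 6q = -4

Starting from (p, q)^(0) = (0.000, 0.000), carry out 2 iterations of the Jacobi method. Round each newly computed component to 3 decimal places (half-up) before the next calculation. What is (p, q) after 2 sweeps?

Iteration 1:
  p = (6 - (3)·0.000) / (7) = 0.857
  q = (-4 - (-2)·0.000) / (6) = -0.667
Iteration 2:
  p = (6 - (3)·-0.667) / (7) = 1.143
  q = (-4 - (-2)·0.857) / (6) = -0.381

(1.143, -0.381)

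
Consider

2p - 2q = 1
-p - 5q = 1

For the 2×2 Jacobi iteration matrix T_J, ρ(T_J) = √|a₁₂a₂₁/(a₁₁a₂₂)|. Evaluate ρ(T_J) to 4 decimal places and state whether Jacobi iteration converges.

0.4472

a₁₂a₂₁/(a₁₁a₂₂) = (-2)·(-1) / ((2)·(-5)) = -0.200000
ρ = √|-0.200000| = √0.200000 = 0.4472
ρ < 1, so Jacobi converges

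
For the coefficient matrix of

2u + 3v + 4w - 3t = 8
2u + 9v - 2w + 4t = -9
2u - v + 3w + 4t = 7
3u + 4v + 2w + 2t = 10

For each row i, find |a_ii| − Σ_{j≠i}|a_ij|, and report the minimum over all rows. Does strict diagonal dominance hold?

-8

row 1: |2| − (3+4+3) = -8
row 2: |9| − (2+2+4) = 1
row 3: |3| − (2+1+4) = -4
row 4: |2| − (3+4+2) = -7
minimum over rows = -8 → not strictly diagonally dominant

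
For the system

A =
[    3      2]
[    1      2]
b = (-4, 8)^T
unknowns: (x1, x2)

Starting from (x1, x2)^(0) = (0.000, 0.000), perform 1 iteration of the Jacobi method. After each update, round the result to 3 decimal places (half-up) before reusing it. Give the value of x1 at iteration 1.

-1.333

Iteration 1:
  x1 = (-4 - (2)·0.000) / (3) = -1.333
  x2 = (8 - (1)·0.000) / (2) = 4.000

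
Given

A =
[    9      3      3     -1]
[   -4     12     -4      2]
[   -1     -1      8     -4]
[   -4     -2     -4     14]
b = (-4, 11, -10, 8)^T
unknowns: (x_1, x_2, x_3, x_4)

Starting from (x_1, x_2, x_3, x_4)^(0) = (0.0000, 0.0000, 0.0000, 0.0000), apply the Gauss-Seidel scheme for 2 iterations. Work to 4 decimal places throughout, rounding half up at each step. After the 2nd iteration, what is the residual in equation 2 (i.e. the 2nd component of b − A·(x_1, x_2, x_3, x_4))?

0.2790

Iteration 1:
  x_1 = (-4 - (3)·0.0000 - (3)·0.0000 - (-1)·0.0000) / (9) = -0.4444
  x_2 = (11 - (-4)·-0.4444 - (-4)·0.0000 - (2)·0.0000) / (12) = 0.7685
  x_3 = (-10 - (-1)·-0.4444 - (-1)·0.7685 - (-4)·0.0000) / (8) = -1.2095
  x_4 = (8 - (-4)·-0.4444 - (-2)·0.7685 - (-4)·-1.2095) / (14) = 0.2087
Iteration 2:
  x_1 = (-4 - (3)·0.7685 - (3)·-1.2095 - (-1)·0.2087) / (9) = -0.2743
  x_2 = (11 - (-4)·-0.2743 - (-4)·-1.2095 - (2)·0.2087) / (12) = 0.3873
  x_3 = (-10 - (-1)·-0.2743 - (-1)·0.3873 - (-4)·0.2087) / (8) = -1.1315
  x_4 = (8 - (-4)·-0.2743 - (-2)·0.3873 - (-4)·-1.1315) / (14) = 0.2251
Residual b − A·x = (0.9264, 0.2790, 0.0654, 0.0000)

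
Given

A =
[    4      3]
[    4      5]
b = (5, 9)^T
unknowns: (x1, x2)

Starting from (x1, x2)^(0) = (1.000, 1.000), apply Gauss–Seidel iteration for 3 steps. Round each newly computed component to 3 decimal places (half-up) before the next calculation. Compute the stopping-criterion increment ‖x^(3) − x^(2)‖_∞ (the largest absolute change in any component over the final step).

0.180

Iteration 1:
  x1 = (5 - (3)·1.000) / (4) = 0.500
  x2 = (9 - (4)·0.500) / (5) = 1.400
Iteration 2:
  x1 = (5 - (3)·1.400) / (4) = 0.200
  x2 = (9 - (4)·0.200) / (5) = 1.640
Iteration 3:
  x1 = (5 - (3)·1.640) / (4) = 0.020
  x2 = (9 - (4)·0.020) / (5) = 1.784
Change: (-0.180, 0.144) → max |·| = 0.180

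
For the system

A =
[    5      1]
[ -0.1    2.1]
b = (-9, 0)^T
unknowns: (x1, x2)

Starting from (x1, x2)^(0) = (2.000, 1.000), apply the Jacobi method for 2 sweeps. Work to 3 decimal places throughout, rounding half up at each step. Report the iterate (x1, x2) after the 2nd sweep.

Iteration 1:
  x1 = (-9 - (1)·1.000) / (5) = -2.000
  x2 = (0 - (-0.1)·2.000) / (2.1) = 0.095
Iteration 2:
  x1 = (-9 - (1)·0.095) / (5) = -1.819
  x2 = (0 - (-0.1)·-2.000) / (2.1) = -0.095

(-1.819, -0.095)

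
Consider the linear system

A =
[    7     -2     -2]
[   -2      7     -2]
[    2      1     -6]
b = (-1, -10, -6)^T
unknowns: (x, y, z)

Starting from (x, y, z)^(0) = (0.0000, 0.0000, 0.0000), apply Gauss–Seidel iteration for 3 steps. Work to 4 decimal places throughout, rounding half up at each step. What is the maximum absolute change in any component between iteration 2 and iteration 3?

0.0259

Iteration 1:
  x = (-1 - (-2)·0.0000 - (-2)·0.0000) / (7) = -0.1429
  y = (-10 - (-2)·-0.1429 - (-2)·0.0000) / (7) = -1.4694
  z = (-6 - (2)·-0.1429 - (1)·-1.4694) / (-6) = 0.7075
Iteration 2:
  x = (-1 - (-2)·-1.4694 - (-2)·0.7075) / (7) = -0.3605
  y = (-10 - (-2)·-0.3605 - (-2)·0.7075) / (7) = -1.3294
  z = (-6 - (2)·-0.3605 - (1)·-1.3294) / (-6) = 0.6583
Iteration 3:
  x = (-1 - (-2)·-1.3294 - (-2)·0.6583) / (7) = -0.3346
  y = (-10 - (-2)·-0.3346 - (-2)·0.6583) / (7) = -1.3361
  z = (-6 - (2)·-0.3346 - (1)·-1.3361) / (-6) = 0.6658
Change: (0.0259, -0.0067, 0.0075) → max |·| = 0.0259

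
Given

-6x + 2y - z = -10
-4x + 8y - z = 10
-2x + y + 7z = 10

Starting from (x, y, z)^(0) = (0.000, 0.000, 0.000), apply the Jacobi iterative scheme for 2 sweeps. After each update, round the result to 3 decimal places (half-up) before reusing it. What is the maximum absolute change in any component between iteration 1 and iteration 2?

1.012

Iteration 1:
  x = (-10 - (2)·0.000 - (-1)·0.000) / (-6) = 1.667
  y = (10 - (-4)·0.000 - (-1)·0.000) / (8) = 1.250
  z = (10 - (-2)·0.000 - (1)·0.000) / (7) = 1.429
Iteration 2:
  x = (-10 - (2)·1.250 - (-1)·1.429) / (-6) = 1.845
  y = (10 - (-4)·1.667 - (-1)·1.429) / (8) = 2.262
  z = (10 - (-2)·1.667 - (1)·1.250) / (7) = 1.726
Change: (0.178, 1.012, 0.297) → max |·| = 1.012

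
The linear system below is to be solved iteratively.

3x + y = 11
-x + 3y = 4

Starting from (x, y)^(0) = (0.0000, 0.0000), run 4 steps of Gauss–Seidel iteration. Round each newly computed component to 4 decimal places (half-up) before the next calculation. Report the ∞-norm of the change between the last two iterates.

Iteration 1:
  x = (11 - (1)·0.0000) / (3) = 3.6667
  y = (4 - (-1)·3.6667) / (3) = 2.5556
Iteration 2:
  x = (11 - (1)·2.5556) / (3) = 2.8148
  y = (4 - (-1)·2.8148) / (3) = 2.2716
Iteration 3:
  x = (11 - (1)·2.2716) / (3) = 2.9095
  y = (4 - (-1)·2.9095) / (3) = 2.3032
Iteration 4:
  x = (11 - (1)·2.3032) / (3) = 2.8989
  y = (4 - (-1)·2.8989) / (3) = 2.2996
Change: (-0.0106, -0.0036) → max |·| = 0.0106

0.0106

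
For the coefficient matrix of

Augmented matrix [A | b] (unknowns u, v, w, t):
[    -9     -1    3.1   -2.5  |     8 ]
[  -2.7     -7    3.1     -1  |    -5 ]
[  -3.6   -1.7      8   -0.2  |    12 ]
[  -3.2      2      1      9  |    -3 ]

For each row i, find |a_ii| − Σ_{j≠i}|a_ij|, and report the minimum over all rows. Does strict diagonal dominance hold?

0.2

row 1: |-9| − (1+3.1+2.5) = 2.4
row 2: |-7| − (2.7+3.1+1) = 0.2
row 3: |8| − (3.6+1.7+0.2) = 2.5
row 4: |9| − (3.2+2+1) = 2.8
minimum over rows = 0.2 → strictly diagonally dominant (convergence guaranteed)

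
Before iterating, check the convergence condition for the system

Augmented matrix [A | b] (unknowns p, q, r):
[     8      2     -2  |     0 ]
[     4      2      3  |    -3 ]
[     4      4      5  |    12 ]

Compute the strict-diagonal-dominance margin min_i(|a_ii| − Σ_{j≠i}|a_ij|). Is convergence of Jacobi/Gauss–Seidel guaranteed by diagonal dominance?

row 1: |8| − (2+2) = 4
row 2: |2| − (4+3) = -5
row 3: |5| − (4+4) = -3
minimum over rows = -5 → not strictly diagonally dominant

-5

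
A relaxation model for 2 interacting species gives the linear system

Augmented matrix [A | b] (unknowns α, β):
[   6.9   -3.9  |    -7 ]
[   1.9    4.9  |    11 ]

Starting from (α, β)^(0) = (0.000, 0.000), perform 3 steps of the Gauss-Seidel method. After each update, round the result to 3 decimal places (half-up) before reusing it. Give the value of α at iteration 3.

0.150

Iteration 1:
  α = (-7 - (-3.9)·0.000) / (6.9) = -1.014
  β = (11 - (1.9)·-1.014) / (4.9) = 2.638
Iteration 2:
  α = (-7 - (-3.9)·2.638) / (6.9) = 0.477
  β = (11 - (1.9)·0.477) / (4.9) = 2.060
Iteration 3:
  α = (-7 - (-3.9)·2.060) / (6.9) = 0.150
  β = (11 - (1.9)·0.150) / (4.9) = 2.187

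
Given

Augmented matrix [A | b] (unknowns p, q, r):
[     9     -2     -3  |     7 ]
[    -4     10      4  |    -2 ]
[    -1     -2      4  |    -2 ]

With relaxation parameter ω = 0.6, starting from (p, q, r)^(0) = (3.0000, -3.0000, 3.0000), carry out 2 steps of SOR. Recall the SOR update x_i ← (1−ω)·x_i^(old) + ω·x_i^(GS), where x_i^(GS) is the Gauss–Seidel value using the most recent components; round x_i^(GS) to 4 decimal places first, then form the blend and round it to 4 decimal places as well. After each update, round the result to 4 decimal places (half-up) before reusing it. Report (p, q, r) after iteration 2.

(1.1415, -0.6514, -0.0432)

Iteration 1:
  p: GS value = (7 - (-2)·-3.0000 - (-3)·3.0000) / (9) = 1.1111;  p ← (1−ω)·3.0000 + ω·1.1111 = 1.8667
  q: GS value = (-2 - (-4)·1.8667 - (4)·3.0000) / (10) = -0.6533;  q ← (1−ω)·-3.0000 + ω·-0.6533 = -1.5920
  r: GS value = (-2 - (-1)·1.8667 - (-2)·-1.5920) / (4) = -0.8293;  r ← (1−ω)·3.0000 + ω·-0.8293 = 0.7024
Iteration 2:
  p: GS value = (7 - (-2)·-1.5920 - (-3)·0.7024) / (9) = 0.6581;  p ← (1−ω)·1.8667 + ω·0.6581 = 1.1415
  q: GS value = (-2 - (-4)·1.1415 - (4)·0.7024) / (10) = -0.0244;  q ← (1−ω)·-1.5920 + ω·-0.0244 = -0.6514
  r: GS value = (-2 - (-1)·1.1415 - (-2)·-0.6514) / (4) = -0.5403;  r ← (1−ω)·0.7024 + ω·-0.5403 = -0.0432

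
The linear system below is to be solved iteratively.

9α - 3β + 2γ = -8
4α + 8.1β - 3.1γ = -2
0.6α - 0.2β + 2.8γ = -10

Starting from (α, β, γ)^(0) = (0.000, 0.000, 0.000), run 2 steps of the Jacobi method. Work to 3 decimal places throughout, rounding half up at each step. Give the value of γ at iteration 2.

-3.399

Iteration 1:
  α = (-8 - (-3)·0.000 - (2)·0.000) / (9) = -0.889
  β = (-2 - (4)·0.000 - (-3.1)·0.000) / (8.1) = -0.247
  γ = (-10 - (0.6)·0.000 - (-0.2)·0.000) / (2.8) = -3.571
Iteration 2:
  α = (-8 - (-3)·-0.247 - (2)·-3.571) / (9) = -0.178
  β = (-2 - (4)·-0.889 - (-3.1)·-3.571) / (8.1) = -1.175
  γ = (-10 - (0.6)·-0.889 - (-0.2)·-0.247) / (2.8) = -3.399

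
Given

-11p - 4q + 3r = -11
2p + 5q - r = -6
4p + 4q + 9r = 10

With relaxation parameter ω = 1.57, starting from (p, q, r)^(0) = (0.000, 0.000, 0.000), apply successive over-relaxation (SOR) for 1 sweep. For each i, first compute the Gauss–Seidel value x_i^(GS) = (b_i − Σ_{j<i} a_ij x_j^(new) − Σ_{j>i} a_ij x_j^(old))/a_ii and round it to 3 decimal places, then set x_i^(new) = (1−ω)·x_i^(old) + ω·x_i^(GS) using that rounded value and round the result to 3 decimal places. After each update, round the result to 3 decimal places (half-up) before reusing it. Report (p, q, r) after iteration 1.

(1.570, -2.870, 2.652)

Iteration 1:
  p: GS value = (-11 - (-4)·0.000 - (3)·0.000) / (-11) = 1.000;  p ← (1−ω)·0.000 + ω·1.000 = 1.570
  q: GS value = (-6 - (2)·1.570 - (-1)·0.000) / (5) = -1.828;  q ← (1−ω)·0.000 + ω·-1.828 = -2.870
  r: GS value = (10 - (4)·1.570 - (4)·-2.870) / (9) = 1.689;  r ← (1−ω)·0.000 + ω·1.689 = 2.652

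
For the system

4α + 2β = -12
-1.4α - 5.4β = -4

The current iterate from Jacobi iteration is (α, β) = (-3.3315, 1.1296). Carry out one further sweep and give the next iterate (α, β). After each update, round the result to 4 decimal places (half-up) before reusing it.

(-3.5648, 1.6045)

One sweep:
  α = (-12 - (2)·1.1296) / (4) = -3.5648
  β = (-4 - (-1.4)·-3.3315) / (-5.4) = 1.6045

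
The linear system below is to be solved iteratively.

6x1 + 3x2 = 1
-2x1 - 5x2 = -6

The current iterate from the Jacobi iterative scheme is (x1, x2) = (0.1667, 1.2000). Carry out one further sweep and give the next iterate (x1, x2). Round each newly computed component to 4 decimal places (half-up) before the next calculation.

(-0.4333, 1.1333)

One sweep:
  x1 = (1 - (3)·1.2000) / (6) = -0.4333
  x2 = (-6 - (-2)·0.1667) / (-5) = 1.1333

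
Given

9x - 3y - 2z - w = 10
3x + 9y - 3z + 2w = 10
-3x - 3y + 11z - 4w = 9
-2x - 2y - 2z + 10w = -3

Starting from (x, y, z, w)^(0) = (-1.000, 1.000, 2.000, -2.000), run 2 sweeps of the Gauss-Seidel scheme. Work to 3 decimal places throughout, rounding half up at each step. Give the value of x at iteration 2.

Iteration 1:
  x = (10 - (-3)·1.000 - (-2)·2.000 - (-1)·-2.000) / (9) = 1.667
  y = (10 - (3)·1.667 - (-3)·2.000 - (2)·-2.000) / (9) = 1.667
  z = (9 - (-3)·1.667 - (-3)·1.667 - (-4)·-2.000) / (11) = 1.000
  w = (-3 - (-2)·1.667 - (-2)·1.667 - (-2)·1.000) / (10) = 0.567
Iteration 2:
  x = (10 - (-3)·1.667 - (-2)·1.000 - (-1)·0.567) / (9) = 1.952
  y = (10 - (3)·1.952 - (-3)·1.000 - (2)·0.567) / (9) = 0.668
  z = (9 - (-3)·1.952 - (-3)·0.668 - (-4)·0.567) / (11) = 1.739
  w = (-3 - (-2)·1.952 - (-2)·0.668 - (-2)·1.739) / (10) = 0.572

1.952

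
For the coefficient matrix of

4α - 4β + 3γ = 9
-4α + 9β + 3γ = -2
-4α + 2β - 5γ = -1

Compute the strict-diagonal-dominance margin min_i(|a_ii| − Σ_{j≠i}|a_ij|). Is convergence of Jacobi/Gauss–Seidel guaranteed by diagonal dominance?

row 1: |4| − (4+3) = -3
row 2: |9| − (4+3) = 2
row 3: |-5| − (4+2) = -1
minimum over rows = -3 → not strictly diagonally dominant

-3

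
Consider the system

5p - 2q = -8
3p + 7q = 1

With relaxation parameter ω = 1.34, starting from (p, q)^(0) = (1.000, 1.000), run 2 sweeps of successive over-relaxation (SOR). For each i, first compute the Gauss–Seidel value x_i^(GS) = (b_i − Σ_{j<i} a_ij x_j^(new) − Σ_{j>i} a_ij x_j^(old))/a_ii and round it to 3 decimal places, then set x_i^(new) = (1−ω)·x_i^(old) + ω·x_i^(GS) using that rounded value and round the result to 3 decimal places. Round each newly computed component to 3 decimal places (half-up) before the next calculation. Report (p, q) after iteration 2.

Iteration 1:
  p: GS value = (-8 - (-2)·1.000) / (5) = -1.200;  p ← (1−ω)·1.000 + ω·-1.200 = -1.948
  q: GS value = (1 - (3)·-1.948) / (7) = 0.978;  q ← (1−ω)·1.000 + ω·0.978 = 0.971
Iteration 2:
  p: GS value = (-8 - (-2)·0.971) / (5) = -1.212;  p ← (1−ω)·-1.948 + ω·-1.212 = -0.962
  q: GS value = (1 - (3)·-0.962) / (7) = 0.555;  q ← (1−ω)·0.971 + ω·0.555 = 0.414

(-0.962, 0.414)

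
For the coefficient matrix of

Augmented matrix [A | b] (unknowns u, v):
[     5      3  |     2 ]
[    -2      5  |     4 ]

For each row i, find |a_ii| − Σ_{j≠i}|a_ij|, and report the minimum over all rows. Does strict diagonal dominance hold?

2

row 1: |5| − (3) = 2
row 2: |5| − (2) = 3
minimum over rows = 2 → strictly diagonally dominant (convergence guaranteed)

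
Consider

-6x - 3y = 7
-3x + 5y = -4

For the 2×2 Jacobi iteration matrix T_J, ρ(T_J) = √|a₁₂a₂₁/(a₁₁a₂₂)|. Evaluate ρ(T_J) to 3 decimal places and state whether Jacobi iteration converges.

0.548

a₁₂a₂₁/(a₁₁a₂₂) = (-3)·(-3) / ((-6)·(5)) = -0.300000
ρ = √|-0.300000| = √0.300000 = 0.548
ρ < 1, so Jacobi converges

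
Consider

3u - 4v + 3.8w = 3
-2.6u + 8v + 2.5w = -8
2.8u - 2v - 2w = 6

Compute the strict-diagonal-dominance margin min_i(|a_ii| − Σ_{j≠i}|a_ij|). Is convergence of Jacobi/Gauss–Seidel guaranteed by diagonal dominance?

row 1: |3| − (4+3.8) = -4.8
row 2: |8| − (2.6+2.5) = 2.9
row 3: |-2| − (2.8+2) = -2.8
minimum over rows = -4.8 → not strictly diagonally dominant

-4.8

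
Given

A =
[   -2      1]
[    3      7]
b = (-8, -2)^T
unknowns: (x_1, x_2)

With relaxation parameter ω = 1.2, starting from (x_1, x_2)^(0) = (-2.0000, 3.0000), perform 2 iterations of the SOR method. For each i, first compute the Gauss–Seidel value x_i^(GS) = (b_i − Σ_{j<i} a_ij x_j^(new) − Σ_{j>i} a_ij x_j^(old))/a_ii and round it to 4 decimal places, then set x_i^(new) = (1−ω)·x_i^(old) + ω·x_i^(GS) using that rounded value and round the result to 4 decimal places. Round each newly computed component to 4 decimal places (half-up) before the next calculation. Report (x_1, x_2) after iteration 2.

(0.6743, 0.2189)

Iteration 1:
  x_1: GS value = (-8 - (1)·3.0000) / (-2) = 5.5000;  x_1 ← (1−ω)·-2.0000 + ω·5.5000 = 7.0000
  x_2: GS value = (-2 - (3)·7.0000) / (7) = -3.2857;  x_2 ← (1−ω)·3.0000 + ω·-3.2857 = -4.5428
Iteration 2:
  x_1: GS value = (-8 - (1)·-4.5428) / (-2) = 1.7286;  x_1 ← (1−ω)·7.0000 + ω·1.7286 = 0.6743
  x_2: GS value = (-2 - (3)·0.6743) / (7) = -0.5747;  x_2 ← (1−ω)·-4.5428 + ω·-0.5747 = 0.2189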